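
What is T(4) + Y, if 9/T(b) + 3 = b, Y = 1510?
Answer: 1519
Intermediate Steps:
T(b) = 9/(-3 + b)
T(4) + Y = 9/(-3 + 4) + 1510 = 9/1 + 1510 = 9*1 + 1510 = 9 + 1510 = 1519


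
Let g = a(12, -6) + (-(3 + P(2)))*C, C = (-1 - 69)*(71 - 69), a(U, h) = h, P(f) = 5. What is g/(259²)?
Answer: 1114/67081 ≈ 0.016607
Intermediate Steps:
C = -140 (C = -70*2 = -140)
g = 1114 (g = -6 - (3 + 5)*(-140) = -6 - 1*8*(-140) = -6 - 8*(-140) = -6 + 1120 = 1114)
g/(259²) = 1114/(259²) = 1114/67081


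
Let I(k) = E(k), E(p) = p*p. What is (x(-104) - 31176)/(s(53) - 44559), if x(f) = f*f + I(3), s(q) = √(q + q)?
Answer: 906820209/1985504375 + 20351*√106/1985504375 ≈ 0.45683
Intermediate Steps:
E(p) = p²
I(k) = k²
s(q) = √2*√q (s(q) = √(2*q) = √2*√q)
x(f) = 9 + f² (x(f) = f*f + 3² = f² + 9 = 9 + f²)
(x(-104) - 31176)/(s(53) - 44559) = ((9 + (-104)²) - 31176)/(√2*√53 - 44559) = ((9 + 10816) - 31176)/(√106 - 44559) = (10825 - 31176)/(-44559 + √106) = -20351/(-44559 + √106)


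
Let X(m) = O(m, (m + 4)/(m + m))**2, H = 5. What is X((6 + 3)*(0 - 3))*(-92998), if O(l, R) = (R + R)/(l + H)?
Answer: -24597971/176418 ≈ -139.43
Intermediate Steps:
O(l, R) = 2*R/(5 + l) (O(l, R) = (R + R)/(l + 5) = (2*R)/(5 + l) = 2*R/(5 + l))
X(m) = (4 + m)**2/(m**2*(5 + m)**2) (X(m) = (2*((m + 4)/(m + m))/(5 + m))**2 = (2*((4 + m)/((2*m)))/(5 + m))**2 = (2*((4 + m)*(1/(2*m)))/(5 + m))**2 = (2*((4 + m)/(2*m))/(5 + m))**2 = ((4 + m)/(m*(5 + m)))**2 = (4 + m)**2/(m**2*(5 + m)**2))
X((6 + 3)*(0 - 3))*(-92998) = ((4 + (6 + 3)*(0 - 3))**2/(((6 + 3)*(0 - 3))**2*(5 + (6 + 3)*(0 - 3))**2))*(-92998) = ((4 + 9*(-3))**2/((9*(-3))**2*(5 + 9*(-3))**2))*(-92998) = ((4 - 27)**2/((-27)**2*(5 - 27)**2))*(-92998) = ((1/729)*(-23)**2/(-22)**2)*(-92998) = ((1/729)*529*(1/484))*(-92998) = (529/352836)*(-92998) = -24597971/176418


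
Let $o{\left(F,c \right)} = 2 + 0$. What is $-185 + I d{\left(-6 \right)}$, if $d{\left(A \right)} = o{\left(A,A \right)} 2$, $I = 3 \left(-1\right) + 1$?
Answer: $-193$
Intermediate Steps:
$o{\left(F,c \right)} = 2$
$I = -2$ ($I = -3 + 1 = -2$)
$d{\left(A \right)} = 4$ ($d{\left(A \right)} = 2 \cdot 2 = 4$)
$-185 + I d{\left(-6 \right)} = -185 - 8 = -193$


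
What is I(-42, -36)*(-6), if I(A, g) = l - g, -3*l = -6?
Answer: -228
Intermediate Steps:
l = 2 (l = -⅓*(-6) = 2)
I(A, g) = 2 - g
I(-42, -36)*(-6) = (2 - 1*(-36))*(-6) = (2 + 36)*(-6) = 38*(-6) = -228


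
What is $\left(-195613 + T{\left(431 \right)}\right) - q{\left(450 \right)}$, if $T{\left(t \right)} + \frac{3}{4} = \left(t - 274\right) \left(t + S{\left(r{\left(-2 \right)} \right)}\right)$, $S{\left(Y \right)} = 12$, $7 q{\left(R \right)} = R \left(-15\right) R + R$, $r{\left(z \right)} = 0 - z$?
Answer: $\frac{8618443}{28} \approx 3.078 \cdot 10^{5}$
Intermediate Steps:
$r{\left(z \right)} = - z$
$q{\left(R \right)} = - \frac{15 R^{2}}{7} + \frac{R}{7}$ ($q{\left(R \right)} = \frac{R \left(-15\right) R + R}{7} = \frac{- 15 R R + R}{7} = \frac{- 15 R^{2} + R}{7} = \frac{R - 15 R^{2}}{7} = - \frac{15 R^{2}}{7} + \frac{R}{7}$)
$T{\left(t \right)} = - \frac{3}{4} + \left(-274 + t\right) \left(12 + t\right)$ ($T{\left(t \right)} = - \frac{3}{4} + \left(t - 274\right) \left(t + 12\right) = - \frac{3}{4} + \left(-274 + t\right) \left(12 + t\right)$)
$\left(-195613 + T{\left(431 \right)}\right) - q{\left(450 \right)} = \left(-195613 - \left(\frac{464843}{4} - 185761\right)\right) - \frac{1}{7} \cdot 450 \left(1 - 6750\right) = \left(-195613 - - \frac{278201}{4}\right) - \frac{1}{7} \cdot 450 \left(1 - 6750\right) = \left(-195613 + \frac{278201}{4}\right) - \frac{1}{7} \cdot 450 \left(-6749\right) = - \frac{504251}{4} - - \frac{3037050}{7} = - \frac{504251}{4} + \frac{3037050}{7} = \frac{8618443}{28}$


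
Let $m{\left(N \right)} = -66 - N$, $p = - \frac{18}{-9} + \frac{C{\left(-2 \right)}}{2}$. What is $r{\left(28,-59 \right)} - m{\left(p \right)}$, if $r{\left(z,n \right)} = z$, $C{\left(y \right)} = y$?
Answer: $95$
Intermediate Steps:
$p = 1$ ($p = - \frac{18}{-9} - \frac{2}{2} = \left(-18\right) \left(- \frac{1}{9}\right) - 1 = 2 - 1 = 1$)
$r{\left(28,-59 \right)} - m{\left(p \right)} = 28 - \left(-66 - 1\right) = 28 - -67 = 28 + 67 = 95$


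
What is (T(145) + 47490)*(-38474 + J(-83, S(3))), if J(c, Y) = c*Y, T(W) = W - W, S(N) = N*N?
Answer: -1862605290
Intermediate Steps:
S(N) = N**2
T(W) = 0
J(c, Y) = Y*c
(T(145) + 47490)*(-38474 + J(-83, S(3))) = (0 + 47490)*(-38474 + 3**2*(-83)) = 47490*(-38474 + 9*(-83)) = 47490*(-38474 - 747) = 47490*(-39221) = -1862605290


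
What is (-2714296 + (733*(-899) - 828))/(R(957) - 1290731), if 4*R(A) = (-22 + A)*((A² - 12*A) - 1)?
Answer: -3374091/210104354 ≈ -0.016059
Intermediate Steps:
R(A) = (-22 + A)*(-1 + A² - 12*A)/4 (R(A) = ((-22 + A)*((A² - 12*A) - 1))/4 = ((-22 + A)*(-1 + A² - 12*A))/4 = (-22 + A)*(-1 + A² - 12*A)/4)
(-2714296 + (733*(-899) - 828))/(R(957) - 1290731) = (-2714296 + (733*(-899) - 828))/((11/2 - 17/2*957² + (¼)*957³ + (263/4)*957) - 1290731) = (-2714296 + (-658967 - 828))/((11/2 - 17/2*915849 + (¼)*876467493 + 251691/4) - 1290731) = (-2714296 - 659795)/((11/2 - 15569433/2 + 876467493/4 + 251691/4) - 1290731) = -3374091/(211395085 - 1290731) = -3374091/210104354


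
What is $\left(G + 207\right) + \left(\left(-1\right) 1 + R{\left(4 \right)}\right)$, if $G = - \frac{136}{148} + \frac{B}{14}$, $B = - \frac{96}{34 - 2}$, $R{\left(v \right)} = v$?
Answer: $\frac{108193}{518} \approx 208.87$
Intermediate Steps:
$B = -3$ ($B = - \frac{96}{34 - 2} = - \frac{96}{32} = \left(-96\right) \frac{1}{32} = -3$)
$G = - \frac{587}{518}$ ($G = - \frac{136}{148} - \frac{3}{14} = \left(-136\right) \frac{1}{148} - \frac{3}{14} = - \frac{34}{37} - \frac{3}{14} = - \frac{587}{518} \approx -1.1332$)
$\left(G + 207\right) + \left(\left(-1\right) 1 + R{\left(4 \right)}\right) = \left(- \frac{587}{518} + 207\right) + \left(\left(-1\right) 1 + 4\right) = \frac{106639}{518} + \left(-1 + 4\right) = \frac{106639}{518} + 3 = \frac{108193}{518}$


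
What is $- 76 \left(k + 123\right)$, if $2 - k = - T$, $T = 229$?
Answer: $-26904$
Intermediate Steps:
$k = 231$ ($k = 2 - \left(-1\right) 229 = 2 - -229 = 2 + 229 = 231$)
$- 76 \left(k + 123\right) = - 76 \left(231 + 123\right) = \left(-76\right) 354 = -26904$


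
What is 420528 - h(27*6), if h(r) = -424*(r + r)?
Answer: 557904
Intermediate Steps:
h(r) = -848*r
420528 - h(27*6) = 420528 - (-848)*27*6 = 420528 - (-848)*162 = 420528 - 1*(-137376) = 420528 + 137376 = 557904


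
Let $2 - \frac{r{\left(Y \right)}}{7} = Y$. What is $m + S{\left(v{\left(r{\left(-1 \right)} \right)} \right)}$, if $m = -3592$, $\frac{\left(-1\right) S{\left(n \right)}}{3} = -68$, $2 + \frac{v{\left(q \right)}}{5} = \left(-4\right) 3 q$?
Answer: $-3388$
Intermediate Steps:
$r{\left(Y \right)} = 14 - 7 Y$
$v{\left(q \right)} = -10 - 60 q$ ($v{\left(q \right)} = -10 + 5 \left(-4\right) 3 q = -10 + 5 \left(- 12 q\right) = -10 - 60 q$)
$S{\left(n \right)} = 204$ ($S{\left(n \right)} = \left(-3\right) \left(-68\right) = 204$)
$m + S{\left(v{\left(r{\left(-1 \right)} \right)} \right)} = -3592 + 204 = -3388$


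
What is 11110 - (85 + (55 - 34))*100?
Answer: 510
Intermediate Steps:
11110 - (85 + (55 - 34))*100 = 11110 - (85 + 21)*100 = 11110 - 106*100 = 11110 - 1*10600 = 11110 - 10600 = 510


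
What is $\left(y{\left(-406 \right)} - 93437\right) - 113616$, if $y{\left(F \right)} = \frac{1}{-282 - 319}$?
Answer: $- \frac{124438854}{601} \approx -2.0705 \cdot 10^{5}$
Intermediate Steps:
$y{\left(F \right)} = - \frac{1}{601}$ ($y{\left(F \right)} = \frac{1}{-601} = - \frac{1}{601}$)
$\left(y{\left(-406 \right)} - 93437\right) - 113616 = \left(- \frac{1}{601} - 93437\right) - 113616 = - \frac{56155638}{601} - 113616 = - \frac{124438854}{601}$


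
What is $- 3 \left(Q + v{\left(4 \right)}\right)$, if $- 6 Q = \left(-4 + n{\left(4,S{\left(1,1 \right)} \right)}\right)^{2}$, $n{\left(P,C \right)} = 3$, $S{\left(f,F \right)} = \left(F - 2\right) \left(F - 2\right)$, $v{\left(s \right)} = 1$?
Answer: $- \frac{5}{2} \approx -2.5$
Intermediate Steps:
$S{\left(f,F \right)} = \left(-2 + F\right)^{2}$ ($S{\left(f,F \right)} = \left(-2 + F\right) \left(-2 + F\right) = \left(-2 + F\right)^{2}$)
$Q = - \frac{1}{6}$ ($Q = - \frac{\left(-4 + 3\right)^{2}}{6} = - \frac{\left(-1\right)^{2}}{6} = \left(- \frac{1}{6}\right) 1 = - \frac{1}{6} \approx -0.16667$)
$- 3 \left(Q + v{\left(4 \right)}\right) = - 3 \left(- \frac{1}{6} + 1\right) = \left(-3\right) \frac{5}{6} = - \frac{5}{2}$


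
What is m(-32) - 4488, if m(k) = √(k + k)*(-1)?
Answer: -4488 - 8*I ≈ -4488.0 - 8.0*I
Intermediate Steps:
m(k) = -√2*√k (m(k) = √(2*k)*(-1) = (√2*√k)*(-1) = -√2*√k)
m(-32) - 4488 = -√2*√(-32) - 4488 = -√2*4*I*√2 - 4488 = -8*I - 4488 = -4488 - 8*I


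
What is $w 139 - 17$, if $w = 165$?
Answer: $22918$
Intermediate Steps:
$w 139 - 17 = 165 \cdot 139 - 17 = 22935 - 17 = 22918$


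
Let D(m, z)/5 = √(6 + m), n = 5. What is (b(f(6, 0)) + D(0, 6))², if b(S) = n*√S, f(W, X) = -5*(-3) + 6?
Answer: 675 + 150*√14 ≈ 1236.2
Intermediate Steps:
D(m, z) = 5*√(6 + m)
f(W, X) = 21 (f(W, X) = 15 + 6 = 21)
b(S) = 5*√S
(b(f(6, 0)) + D(0, 6))² = (5*√21 + 5*√(6 + 0))² = (5*√21 + 5*√6)² = (5*√6 + 5*√21)²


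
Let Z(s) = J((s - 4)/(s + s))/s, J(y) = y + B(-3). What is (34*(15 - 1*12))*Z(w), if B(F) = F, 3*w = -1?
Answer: -1071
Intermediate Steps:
w = -1/3 (w = (1/3)*(-1) = -1/3 ≈ -0.33333)
J(y) = -3 + y (J(y) = y - 3 = -3 + y)
Z(s) = (-3 + (-4 + s)/(2*s))/s (Z(s) = (-3 + (s - 4)/(s + s))/s = (-3 + (-4 + s)/((2*s)))/s = (-3 + (-4 + s)*(1/(2*s)))/s = (-3 + (-4 + s)/(2*s))/s)
(34*(15 - 1*12))*Z(w) = (34*(15 - 1*12))*((-4 - 5*(-1/3))/(2*(-1/3)**2)) = (34*(15 - 12))*((1/2)*9*(-4 + 5/3)) = (34*3)*((1/2)*9*(-7/3)) = 102*(-21/2) = -1071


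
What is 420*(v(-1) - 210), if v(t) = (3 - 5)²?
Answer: -86520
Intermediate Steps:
v(t) = 4 (v(t) = (-2)² = 4)
420*(v(-1) - 210) = 420*(4 - 210) = 420*(-206) = -86520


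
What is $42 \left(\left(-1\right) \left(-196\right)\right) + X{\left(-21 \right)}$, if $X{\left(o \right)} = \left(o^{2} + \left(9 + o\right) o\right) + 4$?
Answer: $8929$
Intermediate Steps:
$X{\left(o \right)} = 4 + o^{2} + o \left(9 + o\right)$ ($X{\left(o \right)} = \left(o^{2} + o \left(9 + o\right)\right) + 4 = 4 + o^{2} + o \left(9 + o\right)$)
$42 \left(\left(-1\right) \left(-196\right)\right) + X{\left(-21 \right)} = 42 \left(\left(-1\right) \left(-196\right)\right) + \left(4 + 2 \left(-21\right)^{2} + 9 \left(-21\right)\right) = 42 \cdot 196 + \left(4 + 2 \cdot 441 - 189\right) = 8232 + \left(4 + 882 - 189\right) = 8232 + 697 = 8929$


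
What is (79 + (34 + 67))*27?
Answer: 4860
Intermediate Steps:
(79 + (34 + 67))*27 = (79 + 101)*27 = 180*27 = 4860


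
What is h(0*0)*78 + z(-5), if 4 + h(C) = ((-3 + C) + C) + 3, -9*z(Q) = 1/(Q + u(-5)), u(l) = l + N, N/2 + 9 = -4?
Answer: -101087/324 ≈ -312.00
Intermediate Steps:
N = -26 (N = -18 + 2*(-4) = -18 - 8 = -26)
u(l) = -26 + l (u(l) = l - 26 = -26 + l)
z(Q) = -1/(9*(-31 + Q)) (z(Q) = -1/(9*(Q + (-26 - 5))) = -1/(9*(Q - 31)) = -1/(9*(-31 + Q)))
h(C) = -4 + 2*C (h(C) = -4 + (((-3 + C) + C) + 3) = -4 + ((-3 + 2*C) + 3) = -4 + 2*C)
h(0*0)*78 + z(-5) = (-4 + 2*(0*0))*78 - 1/(-279 + 9*(-5)) = (-4 + 2*0)*78 - 1/(-279 - 45) = (-4 + 0)*78 - 1/(-324) = -4*78 - 1*(-1/324) = -312 + 1/324 = -101087/324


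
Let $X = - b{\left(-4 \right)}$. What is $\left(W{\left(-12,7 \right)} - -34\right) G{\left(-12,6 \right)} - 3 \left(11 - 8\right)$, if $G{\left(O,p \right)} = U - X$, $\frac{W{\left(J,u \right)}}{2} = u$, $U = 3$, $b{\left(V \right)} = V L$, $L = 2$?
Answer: $-249$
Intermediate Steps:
$b{\left(V \right)} = 2 V$ ($b{\left(V \right)} = V 2 = 2 V$)
$W{\left(J,u \right)} = 2 u$
$X = 8$ ($X = - 2 \left(-4\right) = \left(-1\right) \left(-8\right) = 8$)
$G{\left(O,p \right)} = -5$ ($G{\left(O,p \right)} = 3 - 8 = -5$)
$\left(W{\left(-12,7 \right)} - -34\right) G{\left(-12,6 \right)} - 3 \left(11 - 8\right) = \left(2 \cdot 7 - -34\right) \left(-5\right) - 3 \left(11 - 8\right) = \left(14 + 34\right) \left(-5\right) - 9 = 48 \left(-5\right) - 9 = -240 - 9 = -249$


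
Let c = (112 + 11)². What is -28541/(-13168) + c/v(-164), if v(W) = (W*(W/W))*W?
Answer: 8987/3292 ≈ 2.7299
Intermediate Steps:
c = 15129 (c = 123² = 15129)
v(W) = W² (v(W) = (W*1)*W = W*W = W²)
-28541/(-13168) + c/v(-164) = -28541/(-13168) + 15129/((-164)²) = -28541*(-1/13168) + 15129/26896 = 28541/13168 + 15129*(1/26896) = 28541/13168 + 9/16 = 8987/3292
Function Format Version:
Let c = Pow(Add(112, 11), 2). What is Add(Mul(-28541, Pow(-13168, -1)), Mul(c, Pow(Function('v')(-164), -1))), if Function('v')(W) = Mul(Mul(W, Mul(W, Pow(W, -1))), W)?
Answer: Rational(8987, 3292) ≈ 2.7299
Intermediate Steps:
c = 15129 (c = Pow(123, 2) = 15129)
Function('v')(W) = Pow(W, 2) (Function('v')(W) = Mul(Mul(W, 1), W) = Mul(W, W) = Pow(W, 2))
Add(Mul(-28541, Pow(-13168, -1)), Mul(c, Pow(Function('v')(-164), -1))) = Add(Mul(-28541, Pow(-13168, -1)), Mul(15129, Pow(Pow(-164, 2), -1))) = Add(Mul(-28541, Rational(-1, 13168)), Mul(15129, Pow(26896, -1))) = Add(Rational(28541, 13168), Mul(15129, Rational(1, 26896))) = Add(Rational(28541, 13168), Rational(9, 16)) = Rational(8987, 3292)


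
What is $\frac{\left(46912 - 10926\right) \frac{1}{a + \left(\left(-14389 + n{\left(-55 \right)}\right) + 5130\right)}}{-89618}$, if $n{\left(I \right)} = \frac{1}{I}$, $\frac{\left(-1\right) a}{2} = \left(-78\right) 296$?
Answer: $- \frac{989615}{90981717106} \approx -1.0877 \cdot 10^{-5}$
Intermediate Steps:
$a = 46176$ ($a = - 2 \left(\left(-78\right) 296\right) = \left(-2\right) \left(-23088\right) = 46176$)
$\frac{\left(46912 - 10926\right) \frac{1}{a + \left(\left(-14389 + n{\left(-55 \right)}\right) + 5130\right)}}{-89618} = \frac{\left(46912 - 10926\right) \frac{1}{46176 + \left(\left(-14389 + \frac{1}{-55}\right) + 5130\right)}}{-89618} = \frac{35986}{46176 + \left(\left(-14389 - \frac{1}{55}\right) + 5130\right)} \left(- \frac{1}{89618}\right) = \frac{35986}{46176 + \left(- \frac{791396}{55} + 5130\right)} \left(- \frac{1}{89618}\right) = \frac{35986}{46176 - \frac{509246}{55}} \left(- \frac{1}{89618}\right) = \frac{35986}{\frac{2030434}{55}} \left(- \frac{1}{89618}\right) = 35986 \cdot \frac{55}{2030434} \left(- \frac{1}{89618}\right) = \frac{989615}{1015217} \left(- \frac{1}{89618}\right) = - \frac{989615}{90981717106}$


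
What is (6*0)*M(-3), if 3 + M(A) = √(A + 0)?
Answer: 0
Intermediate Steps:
M(A) = -3 + √A (M(A) = -3 + √(A + 0) = -3 + √A)
(6*0)*M(-3) = (6*0)*(-3 + √(-3)) = 0*(-3 + I*√3) = 0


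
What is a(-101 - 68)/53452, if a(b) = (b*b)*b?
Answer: -4826809/53452 ≈ -90.302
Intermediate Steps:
a(b) = b³ (a(b) = b²*b = b³)
a(-101 - 68)/53452 = (-101 - 68)³/53452 = (-169)³*(1/53452) = -4826809*1/53452 = -4826809/53452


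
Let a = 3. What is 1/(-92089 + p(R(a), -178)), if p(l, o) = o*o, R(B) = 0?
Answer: -1/60405 ≈ -1.6555e-5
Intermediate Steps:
p(l, o) = o²
1/(-92089 + p(R(a), -178)) = 1/(-92089 + (-178)²) = 1/(-92089 + 31684) = 1/(-60405) = -1/60405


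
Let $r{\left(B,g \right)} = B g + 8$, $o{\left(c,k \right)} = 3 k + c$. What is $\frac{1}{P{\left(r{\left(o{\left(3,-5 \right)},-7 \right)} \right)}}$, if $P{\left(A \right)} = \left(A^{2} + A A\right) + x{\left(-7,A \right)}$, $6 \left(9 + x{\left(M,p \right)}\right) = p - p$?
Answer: $\frac{1}{16919} \approx 5.9105 \cdot 10^{-5}$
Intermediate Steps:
$o{\left(c,k \right)} = c + 3 k$
$x{\left(M,p \right)} = -9$ ($x{\left(M,p \right)} = -9 + \frac{p - p}{6} = -9 + \frac{1}{6} \cdot 0 = -9 + 0 = -9$)
$r{\left(B,g \right)} = 8 + B g$
$P{\left(A \right)} = -9 + 2 A^{2}$ ($P{\left(A \right)} = \left(A^{2} + A A\right) - 9 = \left(A^{2} + A^{2}\right) - 9 = 2 A^{2} - 9 = -9 + 2 A^{2}$)
$\frac{1}{P{\left(r{\left(o{\left(3,-5 \right)},-7 \right)} \right)}} = \frac{1}{-9 + 2 \left(8 + \left(3 + 3 \left(-5\right)\right) \left(-7\right)\right)^{2}} = \frac{1}{-9 + 2 \left(8 + \left(3 - 15\right) \left(-7\right)\right)^{2}} = \frac{1}{-9 + 2 \left(8 - -84\right)^{2}} = \frac{1}{-9 + 2 \left(8 + 84\right)^{2}} = \frac{1}{-9 + 2 \cdot 92^{2}} = \frac{1}{-9 + 2 \cdot 8464} = \frac{1}{-9 + 16928} = \frac{1}{16919}$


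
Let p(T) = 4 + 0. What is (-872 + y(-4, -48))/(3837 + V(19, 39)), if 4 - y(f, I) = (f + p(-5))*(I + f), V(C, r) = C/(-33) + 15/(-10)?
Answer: -57288/253105 ≈ -0.22634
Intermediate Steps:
p(T) = 4
V(C, r) = -3/2 - C/33 (V(C, r) = C*(-1/33) + 15*(-⅒) = -C/33 - 3/2 = -3/2 - C/33)
y(f, I) = 4 - (4 + f)*(I + f) (y(f, I) = 4 - (f + 4)*(I + f) = 4 - (4 + f)*(I + f))
(-872 + y(-4, -48))/(3837 + V(19, 39)) = (-872 + (4 - 1*(-4)² - 4*(-48) - 4*(-4) - 1*(-48)*(-4)))/(3837 + (-3/2 - 1/33*19)) = (-872 + (4 - 1*16 + 192 + 16 - 192))/(3837 + (-3/2 - 19/33)) = (-872 + (4 - 16 + 192 + 16 - 192))/(3837 - 137/66) = (-872 + 4)/(253105/66) = -868*66/253105 = -57288/253105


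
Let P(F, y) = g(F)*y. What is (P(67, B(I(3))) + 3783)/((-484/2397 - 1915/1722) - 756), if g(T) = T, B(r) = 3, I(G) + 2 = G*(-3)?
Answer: -5481497952/1041971669 ≈ -5.2607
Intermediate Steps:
I(G) = -2 - 3*G (I(G) = -2 + G*(-3) = -2 - 3*G)
P(F, y) = F*y
(P(67, B(I(3))) + 3783)/((-484/2397 - 1915/1722) - 756) = (67*3 + 3783)/((-484/2397 - 1915/1722) - 756) = (201 + 3783)/((-484*1/2397 - 1915*1/1722) - 756) = 3984/((-484/2397 - 1915/1722) - 756) = 3984/(-1807901/1375878 - 756) = 3984/(-1041971669/1375878) = 3984*(-1375878/1041971669) = -5481497952/1041971669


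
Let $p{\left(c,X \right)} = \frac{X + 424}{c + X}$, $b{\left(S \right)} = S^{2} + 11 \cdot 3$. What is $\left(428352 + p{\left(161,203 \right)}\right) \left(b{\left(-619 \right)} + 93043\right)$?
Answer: $\frac{74255232598935}{364} \approx 2.04 \cdot 10^{11}$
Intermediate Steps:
$b{\left(S \right)} = 33 + S^{2}$ ($b{\left(S \right)} = S^{2} + 33 = 33 + S^{2}$)
$p{\left(c,X \right)} = \frac{424 + X}{X + c}$
$\left(428352 + p{\left(161,203 \right)}\right) \left(b{\left(-619 \right)} + 93043\right) = \left(428352 + \frac{424 + 203}{203 + 161}\right) \left(\left(33 + \left(-619\right)^{2}\right) + 93043\right) = \left(428352 + \frac{1}{364} \cdot 627\right) \left(\left(33 + 383161\right) + 93043\right) = \left(428352 + \frac{1}{364} \cdot 627\right) \left(383194 + 93043\right) = \left(428352 + \frac{627}{364}\right) 476237 = \frac{155920755}{364} \cdot 476237 = \frac{74255232598935}{364}$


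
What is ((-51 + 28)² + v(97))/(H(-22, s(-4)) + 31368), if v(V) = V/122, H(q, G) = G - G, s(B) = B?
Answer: 21545/1275632 ≈ 0.016890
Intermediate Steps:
H(q, G) = 0
v(V) = V/122 (v(V) = V*(1/122) = V/122)
((-51 + 28)² + v(97))/(H(-22, s(-4)) + 31368) = ((-51 + 28)² + (1/122)*97)/(0 + 31368) = ((-23)² + 97/122)/31368 = (529 + 97/122)*(1/31368) = (64635/122)*(1/31368) = 21545/1275632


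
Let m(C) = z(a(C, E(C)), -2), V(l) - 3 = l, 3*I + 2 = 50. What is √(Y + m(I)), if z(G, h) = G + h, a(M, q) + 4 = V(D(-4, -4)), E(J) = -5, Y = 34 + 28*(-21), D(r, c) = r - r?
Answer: I*√557 ≈ 23.601*I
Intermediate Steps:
D(r, c) = 0
I = 16 (I = -⅔ + (⅓)*50 = -⅔ + 50/3 = 16)
V(l) = 3 + l
Y = -554 (Y = 34 - 588 = -554)
a(M, q) = -1 (a(M, q) = -4 + (3 + 0) = -4 + 3 = -1)
m(C) = -3 (m(C) = -1 - 2 = -3)
√(Y + m(I)) = √(-554 - 3) = √(-557) = I*√557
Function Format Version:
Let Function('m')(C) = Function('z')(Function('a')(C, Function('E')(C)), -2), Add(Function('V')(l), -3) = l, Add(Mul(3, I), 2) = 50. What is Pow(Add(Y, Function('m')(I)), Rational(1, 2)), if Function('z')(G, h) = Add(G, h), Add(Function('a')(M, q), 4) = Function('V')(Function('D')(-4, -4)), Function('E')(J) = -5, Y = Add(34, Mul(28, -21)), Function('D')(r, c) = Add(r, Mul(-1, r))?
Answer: Mul(I, Pow(557, Rational(1, 2))) ≈ Mul(23.601, I)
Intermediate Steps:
Function('D')(r, c) = 0
I = 16 (I = Add(Rational(-2, 3), Mul(Rational(1, 3), 50)) = Add(Rational(-2, 3), Rational(50, 3)) = 16)
Function('V')(l) = Add(3, l)
Y = -554 (Y = Add(34, -588) = -554)
Function('a')(M, q) = -1 (Function('a')(M, q) = Add(-4, Add(3, 0)) = Add(-4, 3) = -1)
Function('m')(C) = -3 (Function('m')(C) = Add(-1, -2) = -3)
Pow(Add(Y, Function('m')(I)), Rational(1, 2)) = Pow(Add(-554, -3), Rational(1, 2)) = Pow(-557, Rational(1, 2)) = Mul(I, Pow(557, Rational(1, 2)))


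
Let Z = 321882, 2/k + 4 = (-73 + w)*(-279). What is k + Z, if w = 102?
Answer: 2605634788/8095 ≈ 3.2188e+5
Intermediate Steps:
k = -2/8095 (k = 2/(-4 + (-73 + 102)*(-279)) = 2/(-4 + 29*(-279)) = 2/(-4 - 8091) = 2/(-8095) = 2*(-1/8095) = -2/8095 ≈ -0.00024707)
k + Z = -2/8095 + 321882 = 2605634788/8095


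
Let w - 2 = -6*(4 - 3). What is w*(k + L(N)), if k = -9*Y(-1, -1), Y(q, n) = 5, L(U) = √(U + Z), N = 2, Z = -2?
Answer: 180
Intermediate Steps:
L(U) = √(-2 + U) (L(U) = √(U - 2) = √(-2 + U))
w = -4 (w = 2 - 6*(4 - 3) = 2 - 6*1 = 2 - 6 = -4)
k = -45 (k = -9*5 = -45)
w*(k + L(N)) = -4*(-45 + √(-2 + 2)) = -4*(-45 + √0) = -4*(-45 + 0) = -4*(-45) = 180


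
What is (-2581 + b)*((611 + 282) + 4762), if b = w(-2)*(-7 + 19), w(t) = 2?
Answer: -14459835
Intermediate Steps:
b = 24 (b = 2*(-7 + 19) = 2*12 = 24)
(-2581 + b)*((611 + 282) + 4762) = (-2581 + 24)*((611 + 282) + 4762) = -2557*(893 + 4762) = -2557*5655 = -14459835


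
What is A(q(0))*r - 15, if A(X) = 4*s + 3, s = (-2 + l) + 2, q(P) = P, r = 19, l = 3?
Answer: 270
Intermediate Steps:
s = 3 (s = (-2 + 3) + 2 = 1 + 2 = 3)
A(X) = 15 (A(X) = 4*3 + 3 = 12 + 3 = 15)
A(q(0))*r - 15 = 15*19 - 15 = 285 - 15 = 270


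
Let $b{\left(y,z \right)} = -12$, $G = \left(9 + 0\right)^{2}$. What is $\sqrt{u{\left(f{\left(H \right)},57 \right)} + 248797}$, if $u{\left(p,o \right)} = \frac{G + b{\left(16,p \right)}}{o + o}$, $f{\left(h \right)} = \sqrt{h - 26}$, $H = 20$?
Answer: $\frac{\sqrt{359263742}}{38} \approx 498.8$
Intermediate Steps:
$G = 81$ ($G = 9^{2} = 81$)
$f{\left(h \right)} = \sqrt{-26 + h}$
$u{\left(p,o \right)} = \frac{69}{2 o}$ ($u{\left(p,o \right)} = \frac{81 - 12}{o + o} = \frac{69}{2 o}$)
$\sqrt{u{\left(f{\left(H \right)},57 \right)} + 248797} = \sqrt{\frac{69}{2 \cdot 57} + 248797} = \sqrt{\frac{69}{2} \cdot \frac{1}{57} + 248797} = \sqrt{\frac{23}{38} + 248797} = \sqrt{\frac{9454309}{38}} = \frac{\sqrt{359263742}}{38}$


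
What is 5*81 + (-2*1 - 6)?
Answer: 397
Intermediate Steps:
5*81 + (-2*1 - 6) = 405 + (-2 - 6) = 405 - 8 = 397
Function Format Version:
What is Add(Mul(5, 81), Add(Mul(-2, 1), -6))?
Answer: 397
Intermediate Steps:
Add(Mul(5, 81), Add(Mul(-2, 1), -6)) = Add(405, Add(-2, -6)) = Add(405, -8) = 397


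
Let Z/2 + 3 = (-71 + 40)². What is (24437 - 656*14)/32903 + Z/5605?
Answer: 148535213/184421315 ≈ 0.80541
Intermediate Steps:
Z = 1916 (Z = -6 + 2*(-71 + 40)² = -6 + 2*(-31)² = -6 + 2*961 = -6 + 1922 = 1916)
(24437 - 656*14)/32903 + Z/5605 = (24437 - 656*14)/32903 + 1916/5605 = (24437 - 9184)*(1/32903) + 1916*(1/5605) = 15253*(1/32903) + 1916/5605 = 15253/32903 + 1916/5605 = 148535213/184421315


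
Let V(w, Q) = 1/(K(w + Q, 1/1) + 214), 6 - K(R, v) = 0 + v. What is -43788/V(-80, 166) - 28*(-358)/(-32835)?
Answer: -314873606644/32835 ≈ -9.5896e+6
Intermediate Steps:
K(R, v) = 6 - v (K(R, v) = 6 - (0 + v) = 6 - v)
V(w, Q) = 1/219 (V(w, Q) = 1/((6 - 1/1) + 214) = 1/((6 - 1*1) + 214) = 1/((6 - 1) + 214) = 1/(5 + 214) = 1/219)
-43788/V(-80, 166) - 28*(-358)/(-32835) = -43788/1/219 - 28*(-358)/(-32835) = -43788*219 + 10024*(-1/32835) = -9589572 - 10024/32835 = -314873606644/32835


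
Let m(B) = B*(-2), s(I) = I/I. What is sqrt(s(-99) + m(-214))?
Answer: sqrt(429) ≈ 20.712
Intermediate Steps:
s(I) = 1
m(B) = -2*B
sqrt(s(-99) + m(-214)) = sqrt(1 - 2*(-214)) = sqrt(1 + 428) = sqrt(429)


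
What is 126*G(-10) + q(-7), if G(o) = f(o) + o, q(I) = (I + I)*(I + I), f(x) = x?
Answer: -2324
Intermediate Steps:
q(I) = 4*I² (q(I) = (2*I)*(2*I) = 4*I²)
G(o) = 2*o (G(o) = o + o = 2*o)
126*G(-10) + q(-7) = 126*(2*(-10)) + 4*(-7)² = 126*(-20) + 4*49 = -2520 + 196 = -2324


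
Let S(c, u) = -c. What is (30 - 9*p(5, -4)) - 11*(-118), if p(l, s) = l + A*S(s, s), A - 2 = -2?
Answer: 1283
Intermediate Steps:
A = 0 (A = 2 - 2 = 0)
p(l, s) = l (p(l, s) = l + 0*(-s) = l + 0 = l)
(30 - 9*p(5, -4)) - 11*(-118) = (30 - 9*5) - 11*(-118) = (30 - 45) + 1298 = -15 + 1298 = 1283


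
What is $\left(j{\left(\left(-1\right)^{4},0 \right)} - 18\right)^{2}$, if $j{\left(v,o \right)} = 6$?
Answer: $144$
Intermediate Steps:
$\left(j{\left(\left(-1\right)^{4},0 \right)} - 18\right)^{2} = \left(6 - 18\right)^{2} = \left(-12\right)^{2} = 144$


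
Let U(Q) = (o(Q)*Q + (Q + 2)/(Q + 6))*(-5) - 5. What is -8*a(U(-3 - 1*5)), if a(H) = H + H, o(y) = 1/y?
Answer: 400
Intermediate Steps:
U(Q) = -10 - 5*(2 + Q)/(6 + Q) (U(Q) = (Q/Q + (Q + 2)/(Q + 6))*(-5) - 5 = (1 + (2 + Q)/(6 + Q))*(-5) - 5 = (-5 - 5*(2 + Q)/(6 + Q)) - 5 = -10 - 5*(2 + Q)/(6 + Q))
a(H) = 2*H
-8*a(U(-3 - 1*5)) = -16*5*(-14 - 3*(-3 - 1*5))/(6 + (-3 - 1*5)) = -16*5*(-14 - 3*(-3 - 5))/(6 + (-3 - 5)) = -16*5*(-14 - 3*(-8))/(6 - 8) = -16*5*(-14 + 24)/(-2) = -16*5*(-½)*10 = -16*(-25) = -8*(-50) = 400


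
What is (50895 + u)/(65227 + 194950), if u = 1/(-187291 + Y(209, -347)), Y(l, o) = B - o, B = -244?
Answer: 9526933259/48702012276 ≈ 0.19562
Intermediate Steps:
Y(l, o) = -244 - o
u = -1/187188 (u = 1/(-187291 + (-244 - 1*(-347))) = 1/(-187291 + (-244 + 347)) = 1/(-187291 + 103) = 1/(-187188) = -1/187188 ≈ -5.3422e-6)
(50895 + u)/(65227 + 194950) = (50895 - 1/187188)/(65227 + 194950) = (9526933259/187188)/260177 = (9526933259/187188)*(1/260177) = 9526933259/48702012276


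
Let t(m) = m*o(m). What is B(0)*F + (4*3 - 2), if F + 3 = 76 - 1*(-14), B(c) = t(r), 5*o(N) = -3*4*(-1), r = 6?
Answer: 6314/5 ≈ 1262.8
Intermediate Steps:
o(N) = 12/5 (o(N) = (-3*4*(-1))/5 = (-12*(-1))/5 = (⅕)*12 = 12/5)
t(m) = 12*m/5 (t(m) = m*(12/5) = 12*m/5)
B(c) = 72/5 (B(c) = (12/5)*6 = 72/5)
F = 87 (F = -3 + (76 - 1*(-14)) = -3 + (76 + 14) = -3 + 90 = 87)
B(0)*F + (4*3 - 2) = (72/5)*87 + (4*3 - 2) = 6264/5 + (12 - 2) = 6264/5 + 10 = 6314/5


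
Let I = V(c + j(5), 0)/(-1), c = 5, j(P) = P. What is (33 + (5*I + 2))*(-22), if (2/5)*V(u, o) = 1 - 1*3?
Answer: -1320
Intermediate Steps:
V(u, o) = -5 (V(u, o) = 5*(1 - 1*3)/2 = 5*(1 - 3)/2 = (5/2)*(-2) = -5)
I = 5 (I = -5/(-1) = -5*(-1) = 5)
(33 + (5*I + 2))*(-22) = (33 + (5*5 + 2))*(-22) = (33 + (25 + 2))*(-22) = (33 + 27)*(-22) = 60*(-22) = -1320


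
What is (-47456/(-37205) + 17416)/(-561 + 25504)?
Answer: 648009736/928004315 ≈ 0.69828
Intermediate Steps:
(-47456/(-37205) + 17416)/(-561 + 25504) = (-47456*(-1/37205) + 17416)/24943 = (47456/37205 + 17416)*(1/24943) = (648009736/37205)*(1/24943) = 648009736/928004315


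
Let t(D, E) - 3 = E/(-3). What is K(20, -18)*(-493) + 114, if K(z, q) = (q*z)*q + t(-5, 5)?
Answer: -9585550/3 ≈ -3.1952e+6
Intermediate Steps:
t(D, E) = 3 - E/3 (t(D, E) = 3 + E/(-3) = 3 + E*(-⅓) = 3 - E/3)
K(z, q) = 4/3 + z*q² (K(z, q) = (q*z)*q + (3 - ⅓*5) = z*q² + (3 - 5/3) = z*q² + 4/3 = 4/3 + z*q²)
K(20, -18)*(-493) + 114 = (4/3 + 20*(-18)²)*(-493) + 114 = (4/3 + 20*324)*(-493) + 114 = (4/3 + 6480)*(-493) + 114 = (19444/3)*(-493) + 114 = -9585892/3 + 114 = -9585550/3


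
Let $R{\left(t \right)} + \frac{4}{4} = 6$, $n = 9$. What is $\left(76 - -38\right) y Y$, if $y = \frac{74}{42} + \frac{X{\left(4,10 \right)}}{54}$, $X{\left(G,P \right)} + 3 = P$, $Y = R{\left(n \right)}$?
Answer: $\frac{67925}{63} \approx 1078.2$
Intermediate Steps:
$R{\left(t \right)} = 5$ ($R{\left(t \right)} = -1 + 6 = 5$)
$Y = 5$
$X{\left(G,P \right)} = -3 + P$
$y = \frac{715}{378}$ ($y = \frac{74}{42} + \frac{-3 + 10}{54} = 74 \cdot \frac{1}{42} + 7 \cdot \frac{1}{54} = \frac{37}{21} + \frac{7}{54} = \frac{715}{378} \approx 1.8915$)
$\left(76 - -38\right) y Y = \left(76 - -38\right) \frac{715}{378} \cdot 5 = \left(76 + 38\right) \frac{715}{378} \cdot 5 = 114 \cdot \frac{715}{378} \cdot 5 = \frac{13585}{63} \cdot 5 = \frac{67925}{63}$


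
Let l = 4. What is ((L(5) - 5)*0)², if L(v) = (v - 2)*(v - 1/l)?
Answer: 0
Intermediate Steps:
L(v) = (-2 + v)*(-¼ + v) (L(v) = (v - 2)*(v - 1/4) = (-2 + v)*(v - 1*¼) = (-2 + v)*(v - ¼) = (-2 + v)*(-¼ + v))
((L(5) - 5)*0)² = (((½ - ¼*5 + 5*(-2 + 5)) - 5)*0)² = (((½ - 5/4 + 5*3) - 5)*0)² = (((½ - 5/4 + 15) - 5)*0)² = ((57/4 - 5)*0)² = ((37/4)*0)² = 0² = 0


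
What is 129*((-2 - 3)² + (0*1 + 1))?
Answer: 3354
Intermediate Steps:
129*((-2 - 3)² + (0*1 + 1)) = 129*((-5)² + (0 + 1)) = 129*(25 + 1) = 129*26 = 3354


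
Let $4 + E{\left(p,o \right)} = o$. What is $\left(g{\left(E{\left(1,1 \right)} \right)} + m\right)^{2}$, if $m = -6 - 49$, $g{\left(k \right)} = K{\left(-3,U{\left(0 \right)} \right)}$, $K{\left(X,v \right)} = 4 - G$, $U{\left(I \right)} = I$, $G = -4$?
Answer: $2209$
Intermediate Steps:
$E{\left(p,o \right)} = -4 + o$
$K{\left(X,v \right)} = 8$ ($K{\left(X,v \right)} = 4 - -4 = 4 + 4 = 8$)
$g{\left(k \right)} = 8$
$m = -55$ ($m = -6 - 49 = -55$)
$\left(g{\left(E{\left(1,1 \right)} \right)} + m\right)^{2} = \left(8 - 55\right)^{2} = \left(-47\right)^{2} = 2209$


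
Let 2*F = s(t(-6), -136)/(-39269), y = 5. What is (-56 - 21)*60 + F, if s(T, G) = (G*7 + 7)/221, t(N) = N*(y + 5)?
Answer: -80188867815/17356898 ≈ -4620.0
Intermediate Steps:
t(N) = 10*N (t(N) = N*(5 + 5) = N*10 = 10*N)
s(T, G) = 7/221 + 7*G/221 (s(T, G) = (7*G + 7)*(1/221) = (7 + 7*G)*(1/221) = 7/221 + 7*G/221)
F = 945/17356898 (F = ((7/221 + (7/221)*(-136))/(-39269))/2 = ((7/221 - 56/13)*(-1/39269))/2 = (-945/221*(-1/39269))/2 = (½)*(945/8678449) = 945/17356898 ≈ 5.4445e-5)
(-56 - 21)*60 + F = (-56 - 21)*60 + 945/17356898 = -77*60 + 945/17356898 = -4620 + 945/17356898 = -80188867815/17356898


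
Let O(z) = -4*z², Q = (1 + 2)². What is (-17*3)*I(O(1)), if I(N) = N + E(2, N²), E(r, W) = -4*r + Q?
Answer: 153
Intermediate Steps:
Q = 9 (Q = 3² = 9)
E(r, W) = 9 - 4*r (E(r, W) = -4*r + 9 = 9 - 4*r)
I(N) = 1 + N (I(N) = N + (9 - 4*2) = N + (9 - 8) = N + 1 = 1 + N)
(-17*3)*I(O(1)) = (-17*3)*(1 - 4*1²) = -51*(1 - 4*1) = -51*(1 - 4) = -51*(-3) = 153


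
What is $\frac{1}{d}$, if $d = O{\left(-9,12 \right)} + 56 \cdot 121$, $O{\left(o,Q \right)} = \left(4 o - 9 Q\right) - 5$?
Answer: $\frac{1}{6627} \approx 0.0001509$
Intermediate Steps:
$O{\left(o,Q \right)} = -5 - 9 Q + 4 o$ ($O{\left(o,Q \right)} = \left(- 9 Q + 4 o\right) - 5 = -5 - 9 Q + 4 o$)
$d = 6627$ ($d = \left(-5 - 108 + 4 \left(-9\right)\right) + 56 \cdot 121 = \left(-5 - 108 - 36\right) + 6776 = -149 + 6776 = 6627$)
$\frac{1}{d} = \frac{1}{6627}$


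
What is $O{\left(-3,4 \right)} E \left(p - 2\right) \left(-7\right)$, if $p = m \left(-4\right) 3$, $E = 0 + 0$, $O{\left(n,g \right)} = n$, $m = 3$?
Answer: $0$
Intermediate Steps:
$E = 0$
$p = -36$ ($p = 3 \left(-4\right) 3 = \left(-12\right) 3 = -36$)
$O{\left(-3,4 \right)} E \left(p - 2\right) \left(-7\right) = - 3 \cdot 0 \left(-36 - 2\right) \left(-7\right) = - 3 \cdot 0 \left(-38\right) \left(-7\right) = \left(-3\right) 0 \left(-7\right) = 0 \left(-7\right) = 0$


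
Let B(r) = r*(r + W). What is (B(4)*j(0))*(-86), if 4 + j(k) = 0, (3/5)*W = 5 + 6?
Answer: 92192/3 ≈ 30731.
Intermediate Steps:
W = 55/3 (W = 5*(5 + 6)/3 = (5/3)*11 = 55/3 ≈ 18.333)
j(k) = -4 (j(k) = -4 + 0 = -4)
B(r) = r*(55/3 + r) (B(r) = r*(r + 55/3) = r*(55/3 + r))
(B(4)*j(0))*(-86) = (((⅓)*4*(55 + 3*4))*(-4))*(-86) = (((⅓)*4*(55 + 12))*(-4))*(-86) = (((⅓)*4*67)*(-4))*(-86) = ((268/3)*(-4))*(-86) = -1072/3*(-86) = 92192/3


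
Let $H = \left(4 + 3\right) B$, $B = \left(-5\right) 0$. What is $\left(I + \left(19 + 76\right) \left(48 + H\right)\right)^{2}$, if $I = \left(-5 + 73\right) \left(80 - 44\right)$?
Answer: $49112064$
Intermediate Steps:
$B = 0$
$H = 0$ ($H = \left(4 + 3\right) 0 = 7 \cdot 0 = 0$)
$I = 2448$ ($I = 68 \cdot 36 = 2448$)
$\left(I + \left(19 + 76\right) \left(48 + H\right)\right)^{2} = \left(2448 + \left(19 + 76\right) \left(48 + 0\right)\right)^{2} = \left(2448 + 95 \cdot 48\right)^{2} = \left(2448 + 4560\right)^{2} = 7008^{2} = 49112064$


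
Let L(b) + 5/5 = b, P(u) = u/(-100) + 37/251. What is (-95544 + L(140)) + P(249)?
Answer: -2394724299/25100 ≈ -95407.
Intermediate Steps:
P(u) = 37/251 - u/100 (P(u) = u*(-1/100) + 37*(1/251) = -u/100 + 37/251 = 37/251 - u/100)
L(b) = -1 + b
(-95544 + L(140)) + P(249) = (-95544 + (-1 + 140)) + (37/251 - 1/100*249) = (-95544 + 139) + (37/251 - 249/100) = -95405 - 58799/25100 = -2394724299/25100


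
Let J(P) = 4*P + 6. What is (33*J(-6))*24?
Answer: -14256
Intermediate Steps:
J(P) = 6 + 4*P
(33*J(-6))*24 = (33*(6 + 4*(-6)))*24 = (33*(6 - 24))*24 = (33*(-18))*24 = -594*24 = -14256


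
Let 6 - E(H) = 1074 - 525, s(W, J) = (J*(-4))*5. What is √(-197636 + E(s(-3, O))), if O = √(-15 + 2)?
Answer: I*√198179 ≈ 445.17*I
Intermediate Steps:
O = I*√13 (O = √(-13) = I*√13 ≈ 3.6056*I)
s(W, J) = -20*J (s(W, J) = -4*J*5 = -20*J)
E(H) = -543 (E(H) = 6 - (1074 - 525) = 6 - 1*549 = 6 - 549 = -543)
√(-197636 + E(s(-3, O))) = √(-197636 - 543) = √(-198179) = I*√198179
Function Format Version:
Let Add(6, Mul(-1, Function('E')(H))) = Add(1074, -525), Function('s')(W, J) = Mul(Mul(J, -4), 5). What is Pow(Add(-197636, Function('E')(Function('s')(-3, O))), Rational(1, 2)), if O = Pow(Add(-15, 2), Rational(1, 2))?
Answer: Mul(I, Pow(198179, Rational(1, 2))) ≈ Mul(445.17, I)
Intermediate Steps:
O = Mul(I, Pow(13, Rational(1, 2))) (O = Pow(-13, Rational(1, 2)) = Mul(I, Pow(13, Rational(1, 2))) ≈ Mul(3.6056, I))
Function('s')(W, J) = Mul(-20, J) (Function('s')(W, J) = Mul(Mul(-4, J), 5) = Mul(-20, J))
Function('E')(H) = -543 (Function('E')(H) = Add(6, Mul(-1, Add(1074, -525))) = Add(6, Mul(-1, 549)) = Add(6, -549) = -543)
Pow(Add(-197636, Function('E')(Function('s')(-3, O))), Rational(1, 2)) = Pow(Add(-197636, -543), Rational(1, 2)) = Pow(-198179, Rational(1, 2)) = Mul(I, Pow(198179, Rational(1, 2)))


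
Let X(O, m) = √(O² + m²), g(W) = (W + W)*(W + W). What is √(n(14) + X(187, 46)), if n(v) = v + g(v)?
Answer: √(798 + √37085) ≈ 31.473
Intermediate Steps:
g(W) = 4*W² (g(W) = (2*W)*(2*W) = 4*W²)
n(v) = v + 4*v²
√(n(14) + X(187, 46)) = √(14*(1 + 4*14) + √(187² + 46²)) = √(14*(1 + 56) + √(34969 + 2116)) = √(14*57 + √37085) = √(798 + √37085)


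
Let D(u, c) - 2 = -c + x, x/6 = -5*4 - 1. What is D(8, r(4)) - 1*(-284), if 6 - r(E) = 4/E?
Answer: 155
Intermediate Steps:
x = -126 (x = 6*(-5*4 - 1) = 6*(-20 - 1) = 6*(-21) = -126)
r(E) = 6 - 4/E
D(u, c) = -124 - c (D(u, c) = 2 + (-c - 126) = 2 + (-126 - c) = -124 - c)
D(8, r(4)) - 1*(-284) = (-124 - (6 - 4/4)) - 1*(-284) = (-124 - (6 - 4*1/4)) + 284 = (-124 - (6 - 1)) + 284 = (-124 - 1*5) + 284 = (-124 - 5) + 284 = -129 + 284 = 155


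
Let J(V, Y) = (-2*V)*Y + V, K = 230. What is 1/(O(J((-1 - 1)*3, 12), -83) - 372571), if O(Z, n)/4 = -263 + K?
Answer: -1/372703 ≈ -2.6831e-6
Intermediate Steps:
J(V, Y) = V - 2*V*Y (J(V, Y) = -2*V*Y + V = V - 2*V*Y)
O(Z, n) = -132 (O(Z, n) = 4*(-263 + 230) = 4*(-33) = -132)
1/(O(J((-1 - 1)*3, 12), -83) - 372571) = 1/(-132 - 372571) = 1/(-372703) = -1/372703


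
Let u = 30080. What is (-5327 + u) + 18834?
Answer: 43587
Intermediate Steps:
(-5327 + u) + 18834 = (-5327 + 30080) + 18834 = 24753 + 18834 = 43587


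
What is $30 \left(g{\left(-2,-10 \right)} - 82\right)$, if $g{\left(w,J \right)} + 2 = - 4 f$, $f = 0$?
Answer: $-2520$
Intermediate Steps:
$g{\left(w,J \right)} = -2$ ($g{\left(w,J \right)} = -2 - 0 = -2 + 0 = -2$)
$30 \left(g{\left(-2,-10 \right)} - 82\right) = 30 \left(-2 - 82\right) = 30 \left(-84\right) = -2520$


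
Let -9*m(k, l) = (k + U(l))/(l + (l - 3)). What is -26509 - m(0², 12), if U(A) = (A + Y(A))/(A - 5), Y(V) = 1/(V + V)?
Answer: -841713479/31752 ≈ -26509.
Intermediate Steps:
Y(V) = 1/(2*V)
U(A) = (A + 1/(2*A))/(-5 + A) (U(A) = (A + 1/(2*A))/(A - 5) = (A + 1/(2*A))/(-5 + A))
m(k, l) = -(k + (½ + l²)/(l*(-5 + l)))/(9*(-3 + 2*l)) (m(k, l) = -(k + (½ + l²)/(l*(-5 + l)))/(9*(l + (l - 3))) = -(k + (½ + l²)/(l*(-5 + l)))/(9*(l + (-3 + l))) = -(k + (½ + l²)/(l*(-5 + l)))/(9*(-3 + 2*l)))
-26509 - m(0², 12) = -26509 - (-1 - 2*12² - 2*0²*12*(-5 + 12))/(18*12*(-5 + 12)*(-3 + 2*12)) = -26509 - (-1 - 2*144 - 2*0*12*7)/(18*12*7*(-3 + 24)) = -26509 - (-1 - 288 + 0)/(18*12*7*21) = -26509 - (-289)/(18*12*7*21) = -26509 - 1*(-289/31752) = -26509 + 289/31752 = -841713479/31752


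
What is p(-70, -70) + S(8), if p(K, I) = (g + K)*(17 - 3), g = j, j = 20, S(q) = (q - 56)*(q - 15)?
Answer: -364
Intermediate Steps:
S(q) = (-56 + q)*(-15 + q)
g = 20
p(K, I) = 280 + 14*K (p(K, I) = (20 + K)*(17 - 3) = (20 + K)*14 = 280 + 14*K)
p(-70, -70) + S(8) = (280 + 14*(-70)) + (840 + 8**2 - 71*8) = (280 - 980) + (840 + 64 - 568) = -700 + 336 = -364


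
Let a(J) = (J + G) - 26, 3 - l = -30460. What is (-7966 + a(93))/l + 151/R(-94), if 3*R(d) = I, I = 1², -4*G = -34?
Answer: 27583697/60926 ≈ 452.74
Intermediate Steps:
G = 17/2 (G = -¼*(-34) = 17/2 ≈ 8.5000)
I = 1
R(d) = ⅓ (R(d) = (⅓)*1 = ⅓)
l = 30463 (l = 3 - 1*(-30460) = 3 + 30460 = 30463)
a(J) = -35/2 + J (a(J) = (J + 17/2) - 26 = (17/2 + J) - 26 = -35/2 + J)
(-7966 + a(93))/l + 151/R(-94) = (-7966 + (-35/2 + 93))/30463 + 151/(⅓) = (-7966 + 151/2)*(1/30463) + 151*3 = -15781/2*1/30463 + 453 = -15781/60926 + 453 = 27583697/60926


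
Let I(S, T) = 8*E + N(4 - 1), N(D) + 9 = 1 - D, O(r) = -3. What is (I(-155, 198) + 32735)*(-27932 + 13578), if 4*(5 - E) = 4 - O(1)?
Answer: -470093500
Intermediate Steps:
N(D) = -8 - D (N(D) = -9 + (1 - D) = -8 - D)
E = 13/4 (E = 5 - (4 - 1*(-3))/4 = 5 - (4 + 3)/4 = 5 - ¼*7 = 5 - 7/4 = 13/4 ≈ 3.2500)
I(S, T) = 15 (I(S, T) = 8*(13/4) + (-8 - (4 - 1)) = 26 + (-8 - 1*3) = 26 + (-8 - 3) = 26 - 11 = 15)
(I(-155, 198) + 32735)*(-27932 + 13578) = (15 + 32735)*(-27932 + 13578) = 32750*(-14354) = -470093500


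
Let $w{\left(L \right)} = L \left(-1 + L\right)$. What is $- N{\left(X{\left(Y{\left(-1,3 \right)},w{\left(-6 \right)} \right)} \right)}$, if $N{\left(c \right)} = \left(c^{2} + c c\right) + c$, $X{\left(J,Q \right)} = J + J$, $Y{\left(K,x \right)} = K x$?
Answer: $-66$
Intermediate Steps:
$X{\left(J,Q \right)} = 2 J$
$N{\left(c \right)} = c + 2 c^{2}$ ($N{\left(c \right)} = \left(c^{2} + c^{2}\right) + c = 2 c^{2} + c = c + 2 c^{2}$)
$- N{\left(X{\left(Y{\left(-1,3 \right)},w{\left(-6 \right)} \right)} \right)} = - 2 \left(\left(-1\right) 3\right) \left(1 + 2 \cdot 2 \left(\left(-1\right) 3\right)\right) = - 2 \left(-3\right) \left(1 + 2 \cdot 2 \left(-3\right)\right) = - \left(-6\right) \left(1 + 2 \left(-6\right)\right) = - \left(-6\right) \left(1 - 12\right) = - \left(-6\right) \left(-11\right) = \left(-1\right) 66 = -66$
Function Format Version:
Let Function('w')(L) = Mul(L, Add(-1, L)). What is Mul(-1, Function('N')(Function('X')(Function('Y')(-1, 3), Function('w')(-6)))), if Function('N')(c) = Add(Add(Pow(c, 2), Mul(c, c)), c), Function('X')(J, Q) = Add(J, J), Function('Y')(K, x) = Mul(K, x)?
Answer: -66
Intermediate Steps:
Function('X')(J, Q) = Mul(2, J)
Function('N')(c) = Add(c, Mul(2, Pow(c, 2))) (Function('N')(c) = Add(Add(Pow(c, 2), Pow(c, 2)), c) = Add(Mul(2, Pow(c, 2)), c) = Add(c, Mul(2, Pow(c, 2))))
Mul(-1, Function('N')(Function('X')(Function('Y')(-1, 3), Function('w')(-6)))) = Mul(-1, Mul(Mul(2, Mul(-1, 3)), Add(1, Mul(2, Mul(2, Mul(-1, 3)))))) = Mul(-1, Mul(Mul(2, -3), Add(1, Mul(2, Mul(2, -3))))) = Mul(-1, Mul(-6, Add(1, Mul(2, -6)))) = Mul(-1, Mul(-6, Add(1, -12))) = Mul(-1, Mul(-6, -11)) = Mul(-1, 66) = -66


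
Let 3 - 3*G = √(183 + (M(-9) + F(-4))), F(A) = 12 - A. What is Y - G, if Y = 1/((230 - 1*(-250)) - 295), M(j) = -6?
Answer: -184/185 + √193/3 ≈ 3.6362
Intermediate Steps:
Y = 1/185 (Y = 1/((230 + 250) - 295) = 1/(480 - 295) = 1/185 ≈ 0.0054054)
G = 1 - √193/3 (G = 1 - √(183 + (-6 + (12 - 1*(-4))))/3 = 1 - √(183 + (-6 + (12 + 4)))/3 = 1 - √(183 + (-6 + 16))/3 = 1 - √(183 + 10)/3 = 1 - √193/3 ≈ -3.6308)
Y - G = 1/185 - (1 - √193/3) = 1/185 + (-1 + √193/3) = -184/185 + √193/3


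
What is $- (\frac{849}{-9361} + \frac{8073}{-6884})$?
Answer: $\frac{81415869}{64441124} \approx 1.2634$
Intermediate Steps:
$- (\frac{849}{-9361} + \frac{8073}{-6884}) = - (849 \left(- \frac{1}{9361}\right) + 8073 \left(- \frac{1}{6884}\right)) = - (- \frac{849}{9361} - \frac{8073}{6884}) = \left(-1\right) \left(- \frac{81415869}{64441124}\right) = \frac{81415869}{64441124}$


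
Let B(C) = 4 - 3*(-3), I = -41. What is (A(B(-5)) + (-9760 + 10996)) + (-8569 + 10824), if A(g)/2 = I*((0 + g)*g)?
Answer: -10367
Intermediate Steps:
B(C) = 13 (B(C) = 4 + 9 = 13)
A(g) = -82*g² (A(g) = 2*(-41*(0 + g)*g) = 2*(-41*g*g) = 2*(-41*g²) = -82*g²)
(A(B(-5)) + (-9760 + 10996)) + (-8569 + 10824) = (-82*13² + (-9760 + 10996)) + (-8569 + 10824) = (-82*169 + 1236) + 2255 = (-13858 + 1236) + 2255 = -12622 + 2255 = -10367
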